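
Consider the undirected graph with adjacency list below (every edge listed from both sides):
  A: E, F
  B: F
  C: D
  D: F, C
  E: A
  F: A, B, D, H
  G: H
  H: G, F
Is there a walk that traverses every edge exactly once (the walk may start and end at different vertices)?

Degrees: A:2, B:1, C:1, D:2, E:1, F:4, G:1, H:2
Odd-degree vertices: B, C, E, G (4 total).
An Eulerian trail requires 0 or 2 odd-degree vertices; here there are 4.

No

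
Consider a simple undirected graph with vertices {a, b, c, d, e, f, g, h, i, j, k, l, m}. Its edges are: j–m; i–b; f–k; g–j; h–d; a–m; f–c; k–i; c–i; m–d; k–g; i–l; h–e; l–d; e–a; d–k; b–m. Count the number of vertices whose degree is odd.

Degrees: a:2, b:2, c:2, d:4, e:2, f:2, g:2, h:2, i:4, j:2, k:4, l:2, m:4
Odd-degree vertices: none.

0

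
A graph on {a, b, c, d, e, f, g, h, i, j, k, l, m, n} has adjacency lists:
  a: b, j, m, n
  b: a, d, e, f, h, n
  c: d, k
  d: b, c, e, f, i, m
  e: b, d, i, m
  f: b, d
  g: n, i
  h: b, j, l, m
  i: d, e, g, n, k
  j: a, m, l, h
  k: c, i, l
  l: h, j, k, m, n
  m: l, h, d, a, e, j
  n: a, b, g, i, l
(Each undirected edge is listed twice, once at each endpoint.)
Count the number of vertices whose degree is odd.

Degrees: a:4, b:6, c:2, d:6, e:4, f:2, g:2, h:4, i:5, j:4, k:3, l:5, m:6, n:5
Odd-degree vertices: i, k, l, n.

4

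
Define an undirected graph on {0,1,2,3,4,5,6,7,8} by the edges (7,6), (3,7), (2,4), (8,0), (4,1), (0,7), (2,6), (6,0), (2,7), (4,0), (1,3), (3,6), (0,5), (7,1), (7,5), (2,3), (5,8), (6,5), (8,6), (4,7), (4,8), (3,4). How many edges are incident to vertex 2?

4

Neighbors of 2: 3, 4, 6, 7.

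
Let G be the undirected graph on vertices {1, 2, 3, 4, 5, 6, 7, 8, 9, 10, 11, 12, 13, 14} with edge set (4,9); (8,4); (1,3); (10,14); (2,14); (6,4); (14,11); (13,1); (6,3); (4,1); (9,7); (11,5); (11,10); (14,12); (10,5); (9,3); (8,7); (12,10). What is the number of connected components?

Component: {2, 5, 10, 11, 12, 14}
Component: {1, 3, 4, 6, 7, 8, 9, 13}

2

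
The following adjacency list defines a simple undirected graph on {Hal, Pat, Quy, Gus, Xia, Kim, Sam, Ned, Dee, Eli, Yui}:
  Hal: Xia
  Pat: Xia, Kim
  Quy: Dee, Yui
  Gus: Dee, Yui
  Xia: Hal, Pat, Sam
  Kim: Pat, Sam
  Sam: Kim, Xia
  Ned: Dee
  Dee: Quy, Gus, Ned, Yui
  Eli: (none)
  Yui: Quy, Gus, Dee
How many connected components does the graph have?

3

Component: {Eli}
Component: {Hal, Pat, Xia, Kim, Sam}
Component: {Quy, Gus, Ned, Dee, Yui}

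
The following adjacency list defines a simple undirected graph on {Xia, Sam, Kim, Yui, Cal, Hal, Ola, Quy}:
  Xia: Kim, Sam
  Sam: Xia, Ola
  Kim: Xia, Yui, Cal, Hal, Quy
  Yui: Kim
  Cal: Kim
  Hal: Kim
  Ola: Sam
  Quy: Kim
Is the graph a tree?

Yes

The graph has 8 vertices and 7 edges.
Connected and |E| = |V| - 1, which characterizes a tree.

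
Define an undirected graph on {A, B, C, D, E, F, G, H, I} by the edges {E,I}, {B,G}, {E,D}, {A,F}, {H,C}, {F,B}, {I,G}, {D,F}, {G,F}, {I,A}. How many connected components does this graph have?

Component: {C, H}
Component: {A, B, D, E, F, G, I}

2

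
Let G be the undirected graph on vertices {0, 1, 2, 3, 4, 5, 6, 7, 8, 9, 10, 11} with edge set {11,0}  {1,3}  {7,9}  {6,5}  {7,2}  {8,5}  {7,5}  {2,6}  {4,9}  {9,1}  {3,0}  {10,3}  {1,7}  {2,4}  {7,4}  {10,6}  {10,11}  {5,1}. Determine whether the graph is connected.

Yes

Starting from 0 and exploring outward reaches every vertex (0, 3, 11, 1, 10, 5, 7, 9, 6, 8, 2, 4); the graph is connected.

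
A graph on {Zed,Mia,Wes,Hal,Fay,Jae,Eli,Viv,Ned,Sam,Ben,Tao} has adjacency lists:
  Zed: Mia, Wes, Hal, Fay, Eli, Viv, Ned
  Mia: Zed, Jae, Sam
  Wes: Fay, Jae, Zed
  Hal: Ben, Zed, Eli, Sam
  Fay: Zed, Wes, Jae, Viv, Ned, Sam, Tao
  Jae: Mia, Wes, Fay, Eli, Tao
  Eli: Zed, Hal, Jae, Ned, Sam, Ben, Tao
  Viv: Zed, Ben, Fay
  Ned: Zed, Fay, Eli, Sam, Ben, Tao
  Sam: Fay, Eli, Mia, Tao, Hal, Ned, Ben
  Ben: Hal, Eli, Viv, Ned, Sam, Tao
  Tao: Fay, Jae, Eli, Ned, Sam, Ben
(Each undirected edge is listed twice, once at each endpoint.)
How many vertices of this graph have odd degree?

Degrees: Zed:7, Mia:3, Wes:3, Hal:4, Fay:7, Jae:5, Eli:7, Viv:3, Ned:6, Sam:7, Ben:6, Tao:6
Odd-degree vertices: Zed, Mia, Wes, Fay, Jae, Eli, Viv, Sam.

8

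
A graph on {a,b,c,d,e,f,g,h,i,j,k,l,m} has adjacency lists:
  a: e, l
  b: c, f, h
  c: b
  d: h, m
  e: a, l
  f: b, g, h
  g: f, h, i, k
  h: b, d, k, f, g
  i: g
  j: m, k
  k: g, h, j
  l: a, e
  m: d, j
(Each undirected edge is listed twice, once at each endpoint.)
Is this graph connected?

No

Component: {a, e, l}
Component: {b, c, d, f, g, h, i, j, k, m}
There are 2 separate components, so the graph is not connected.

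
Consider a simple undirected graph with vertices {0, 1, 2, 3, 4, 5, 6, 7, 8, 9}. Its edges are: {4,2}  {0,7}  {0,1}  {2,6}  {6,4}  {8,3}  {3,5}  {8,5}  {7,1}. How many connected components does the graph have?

Component: {9}
Component: {0, 1, 7}
Component: {2, 4, 6}
Component: {3, 5, 8}

4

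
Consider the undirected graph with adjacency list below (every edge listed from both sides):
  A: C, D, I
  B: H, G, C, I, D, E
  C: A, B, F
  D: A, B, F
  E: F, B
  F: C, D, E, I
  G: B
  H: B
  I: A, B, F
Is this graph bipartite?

Partition the vertices as {C, D, E, G, H, I} vs {A, B, F}. Each listed edge has one endpoint in each part, so the graph is bipartite.

Yes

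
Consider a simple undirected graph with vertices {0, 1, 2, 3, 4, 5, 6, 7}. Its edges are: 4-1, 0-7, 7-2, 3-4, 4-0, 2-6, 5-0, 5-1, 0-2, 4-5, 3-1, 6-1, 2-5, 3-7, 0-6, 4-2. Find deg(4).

5

Neighbors of 4: 0, 1, 2, 3, 5.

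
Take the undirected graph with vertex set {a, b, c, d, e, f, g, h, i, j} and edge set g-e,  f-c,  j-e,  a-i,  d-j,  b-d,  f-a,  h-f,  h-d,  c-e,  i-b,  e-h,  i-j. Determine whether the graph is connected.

A breadth-first search from a visits a, i, f, j, b, h, c, e, d, g — all 10 vertices — so the graph is connected.

Yes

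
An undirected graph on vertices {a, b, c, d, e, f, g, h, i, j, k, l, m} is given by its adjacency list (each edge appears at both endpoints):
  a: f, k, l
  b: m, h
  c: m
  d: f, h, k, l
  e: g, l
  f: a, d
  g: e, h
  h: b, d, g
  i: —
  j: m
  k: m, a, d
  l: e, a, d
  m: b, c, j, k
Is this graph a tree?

The graph has 13 vertices and 15 edges.
It splits into 2 components, so it cannot be a tree.

No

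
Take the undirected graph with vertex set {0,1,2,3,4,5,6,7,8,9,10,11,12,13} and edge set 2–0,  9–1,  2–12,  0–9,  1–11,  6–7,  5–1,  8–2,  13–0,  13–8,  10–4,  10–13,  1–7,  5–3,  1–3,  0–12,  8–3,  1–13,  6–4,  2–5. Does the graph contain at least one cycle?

Yes

|V| = 14, |E| = 20, number of components = 1.
Since 20 > 14 - 1, a cycle must exist; for instance 13-1-7-6-4-10-13.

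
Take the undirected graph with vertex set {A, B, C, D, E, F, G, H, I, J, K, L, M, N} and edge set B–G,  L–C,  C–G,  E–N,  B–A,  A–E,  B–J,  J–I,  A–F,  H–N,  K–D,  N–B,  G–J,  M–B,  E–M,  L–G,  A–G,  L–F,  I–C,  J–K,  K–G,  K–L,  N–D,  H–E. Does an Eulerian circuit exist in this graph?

Degrees: A:4, B:5, C:3, D:2, E:4, F:2, G:6, H:2, I:2, J:4, K:4, L:4, M:2, N:4
Vertices with odd degree: B, C. An Eulerian circuit requires all degrees even.

No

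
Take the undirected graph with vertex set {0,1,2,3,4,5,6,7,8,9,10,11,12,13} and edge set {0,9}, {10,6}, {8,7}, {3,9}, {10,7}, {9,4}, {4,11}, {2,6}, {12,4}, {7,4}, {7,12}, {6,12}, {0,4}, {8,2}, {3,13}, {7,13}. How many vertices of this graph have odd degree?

6

Degrees: 0:2, 1:0, 2:2, 3:2, 4:5, 5:0, 6:3, 7:5, 8:2, 9:3, 10:2, 11:1, 12:3, 13:2
Odd-degree vertices: 4, 6, 7, 9, 11, 12.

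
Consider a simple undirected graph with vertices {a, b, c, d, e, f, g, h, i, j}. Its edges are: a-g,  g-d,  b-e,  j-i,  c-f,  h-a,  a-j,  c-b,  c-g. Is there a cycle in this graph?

The graph has 10 vertices, 9 edges, and 1 connected component.
Since 9 = 10 - 1, the graph is a forest and contains no cycle.

No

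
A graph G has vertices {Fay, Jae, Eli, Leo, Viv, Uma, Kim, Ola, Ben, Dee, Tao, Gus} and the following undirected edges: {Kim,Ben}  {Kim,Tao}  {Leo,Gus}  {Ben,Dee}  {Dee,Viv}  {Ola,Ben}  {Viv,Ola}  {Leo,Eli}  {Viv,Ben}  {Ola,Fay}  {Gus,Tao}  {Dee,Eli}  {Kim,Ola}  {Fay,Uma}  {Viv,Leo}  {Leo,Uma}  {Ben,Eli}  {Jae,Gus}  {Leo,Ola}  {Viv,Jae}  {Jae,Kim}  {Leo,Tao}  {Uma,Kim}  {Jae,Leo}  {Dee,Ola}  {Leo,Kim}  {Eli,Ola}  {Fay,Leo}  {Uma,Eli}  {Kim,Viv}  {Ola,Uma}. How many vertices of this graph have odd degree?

8

Degrees: Fay:3, Jae:4, Eli:5, Leo:9, Viv:6, Uma:5, Kim:7, Ola:8, Ben:5, Dee:4, Tao:3, Gus:3
Odd-degree vertices: Fay, Eli, Leo, Uma, Kim, Ben, Tao, Gus.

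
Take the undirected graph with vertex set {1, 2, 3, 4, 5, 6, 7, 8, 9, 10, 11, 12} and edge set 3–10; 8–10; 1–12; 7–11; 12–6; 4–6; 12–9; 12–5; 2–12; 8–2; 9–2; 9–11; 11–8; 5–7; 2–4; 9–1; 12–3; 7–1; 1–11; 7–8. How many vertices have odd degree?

0

Degrees: 1:4, 2:4, 3:2, 4:2, 5:2, 6:2, 7:4, 8:4, 9:4, 10:2, 11:4, 12:6
Odd-degree vertices: none.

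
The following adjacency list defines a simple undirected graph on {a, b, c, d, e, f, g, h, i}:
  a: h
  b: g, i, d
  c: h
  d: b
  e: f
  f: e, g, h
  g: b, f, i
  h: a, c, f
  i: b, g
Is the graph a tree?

No

|V| = 9, |E| = 9.
A tree on 9 vertices has exactly 8 edges; this graph has 9, so it contains a cycle and is not a tree.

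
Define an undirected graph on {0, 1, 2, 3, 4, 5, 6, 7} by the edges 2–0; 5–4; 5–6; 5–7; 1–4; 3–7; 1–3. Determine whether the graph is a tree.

The graph has 8 vertices and 7 edges.
It is not connected, so it is not a tree.

No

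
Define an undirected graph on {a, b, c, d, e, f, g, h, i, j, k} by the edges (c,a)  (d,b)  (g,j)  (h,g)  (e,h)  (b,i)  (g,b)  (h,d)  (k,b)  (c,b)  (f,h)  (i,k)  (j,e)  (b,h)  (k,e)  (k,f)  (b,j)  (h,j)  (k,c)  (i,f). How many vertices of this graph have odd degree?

8

Degrees: a:1, b:7, c:3, d:2, e:3, f:3, g:3, h:6, i:3, j:4, k:5
Odd-degree vertices: a, b, c, e, f, g, i, k.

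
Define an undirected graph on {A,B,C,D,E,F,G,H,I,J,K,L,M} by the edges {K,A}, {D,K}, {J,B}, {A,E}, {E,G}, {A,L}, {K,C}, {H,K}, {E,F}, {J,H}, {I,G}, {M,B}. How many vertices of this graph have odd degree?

8

Degrees: A:3, B:2, C:1, D:1, E:3, F:1, G:2, H:2, I:1, J:2, K:4, L:1, M:1
Odd-degree vertices: A, C, D, E, F, I, L, M.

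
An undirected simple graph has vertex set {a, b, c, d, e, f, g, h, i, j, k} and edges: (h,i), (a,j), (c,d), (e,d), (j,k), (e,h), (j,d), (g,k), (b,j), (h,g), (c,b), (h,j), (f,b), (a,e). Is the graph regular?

No

Degrees: a:2, b:3, c:2, d:3, e:3, f:1, g:2, h:4, i:1, j:5, k:2
Vertex f has degree 1 while j has degree 5, so the graph is not regular.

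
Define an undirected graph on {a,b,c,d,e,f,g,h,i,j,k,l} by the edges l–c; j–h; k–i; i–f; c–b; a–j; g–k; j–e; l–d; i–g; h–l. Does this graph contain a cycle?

|V| = 12, |E| = 11, number of components = 2.
Since 11 > 12 - 2, a cycle must exist; for instance i-g-k-i.

Yes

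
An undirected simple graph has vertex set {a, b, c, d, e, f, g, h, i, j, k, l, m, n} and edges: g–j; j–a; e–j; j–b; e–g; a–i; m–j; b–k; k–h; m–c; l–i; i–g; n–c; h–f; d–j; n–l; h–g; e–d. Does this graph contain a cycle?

The graph has 14 vertices, 18 edges, and 1 connected component.
Since 18 > 14 - 1, a cycle must exist; for instance j-b-k-h-g-j.

Yes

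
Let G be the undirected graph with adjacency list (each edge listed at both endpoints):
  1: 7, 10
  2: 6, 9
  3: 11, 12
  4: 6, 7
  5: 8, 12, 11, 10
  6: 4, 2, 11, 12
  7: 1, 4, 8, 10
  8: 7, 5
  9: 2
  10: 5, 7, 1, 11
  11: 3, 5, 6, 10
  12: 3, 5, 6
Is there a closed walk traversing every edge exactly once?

No

Degrees: 1:2, 2:2, 3:2, 4:2, 5:4, 6:4, 7:4, 8:2, 9:1, 10:4, 11:4, 12:3
Vertices with odd degree: 9, 12. An Eulerian circuit requires all degrees even.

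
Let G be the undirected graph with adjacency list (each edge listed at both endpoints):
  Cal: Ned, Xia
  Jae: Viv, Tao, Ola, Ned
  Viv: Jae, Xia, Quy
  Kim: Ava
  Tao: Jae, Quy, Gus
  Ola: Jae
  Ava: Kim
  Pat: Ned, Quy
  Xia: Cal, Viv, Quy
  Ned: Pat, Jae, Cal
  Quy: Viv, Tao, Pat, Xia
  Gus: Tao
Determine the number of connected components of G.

Component: {Kim, Ava}
Component: {Cal, Jae, Viv, Tao, Ola, Pat, Xia, Ned, Quy, Gus}

2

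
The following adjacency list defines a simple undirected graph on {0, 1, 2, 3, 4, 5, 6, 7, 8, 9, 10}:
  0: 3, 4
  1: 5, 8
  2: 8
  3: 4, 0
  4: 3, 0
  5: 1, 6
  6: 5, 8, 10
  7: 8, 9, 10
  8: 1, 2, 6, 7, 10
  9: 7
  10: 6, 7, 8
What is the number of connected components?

Component: {0, 3, 4}
Component: {1, 2, 5, 6, 7, 8, 9, 10}

2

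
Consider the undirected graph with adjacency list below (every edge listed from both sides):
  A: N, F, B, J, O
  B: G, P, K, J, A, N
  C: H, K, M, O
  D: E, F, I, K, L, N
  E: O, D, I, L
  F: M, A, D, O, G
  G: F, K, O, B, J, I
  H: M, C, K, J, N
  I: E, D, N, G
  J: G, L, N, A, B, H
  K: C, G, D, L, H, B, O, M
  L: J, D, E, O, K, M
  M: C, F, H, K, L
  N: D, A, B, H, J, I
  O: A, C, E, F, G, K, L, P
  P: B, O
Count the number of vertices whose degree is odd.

4

Degrees: A:5, B:6, C:4, D:6, E:4, F:5, G:6, H:5, I:4, J:6, K:8, L:6, M:5, N:6, O:8, P:2
Odd-degree vertices: A, F, H, M.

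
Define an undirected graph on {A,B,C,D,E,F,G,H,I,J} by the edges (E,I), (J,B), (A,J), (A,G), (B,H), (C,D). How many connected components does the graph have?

Component: {F}
Component: {C, D}
Component: {E, I}
Component: {A, B, G, H, J}

4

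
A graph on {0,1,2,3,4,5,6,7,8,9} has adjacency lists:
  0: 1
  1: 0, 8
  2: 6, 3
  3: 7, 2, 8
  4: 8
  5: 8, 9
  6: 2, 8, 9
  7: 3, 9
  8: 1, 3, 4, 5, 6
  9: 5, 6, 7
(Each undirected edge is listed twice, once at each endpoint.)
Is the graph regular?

No

Degrees: 0:1, 1:2, 2:2, 3:3, 4:1, 5:2, 6:3, 7:2, 8:5, 9:3
Vertex 0 has degree 1 while 8 has degree 5, so the graph is not regular.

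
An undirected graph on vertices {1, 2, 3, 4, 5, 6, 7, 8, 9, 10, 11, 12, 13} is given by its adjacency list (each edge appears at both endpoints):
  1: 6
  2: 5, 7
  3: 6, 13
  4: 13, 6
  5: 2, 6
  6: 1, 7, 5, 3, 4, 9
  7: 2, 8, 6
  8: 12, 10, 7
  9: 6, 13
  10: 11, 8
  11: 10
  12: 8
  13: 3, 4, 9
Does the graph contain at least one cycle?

Yes

The graph has 13 vertices, 15 edges, and 1 connected component.
Since 15 > 13 - 1, a cycle must exist; for instance 6-5-2-7-6.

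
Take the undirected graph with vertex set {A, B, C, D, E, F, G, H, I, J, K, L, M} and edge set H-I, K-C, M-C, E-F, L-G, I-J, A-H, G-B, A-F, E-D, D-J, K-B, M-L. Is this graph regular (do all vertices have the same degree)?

Degrees: A:2, B:2, C:2, D:2, E:2, F:2, G:2, H:2, I:2, J:2, K:2, L:2, M:2
All degrees equal 2; the graph is regular.

Yes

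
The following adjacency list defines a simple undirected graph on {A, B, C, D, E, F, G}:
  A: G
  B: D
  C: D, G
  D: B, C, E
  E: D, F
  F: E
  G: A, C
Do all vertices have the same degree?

Degrees: A:1, B:1, C:2, D:3, E:2, F:1, G:2
Degrees are not all equal (e.g. deg(A)=1 but deg(D)=3); not regular.

No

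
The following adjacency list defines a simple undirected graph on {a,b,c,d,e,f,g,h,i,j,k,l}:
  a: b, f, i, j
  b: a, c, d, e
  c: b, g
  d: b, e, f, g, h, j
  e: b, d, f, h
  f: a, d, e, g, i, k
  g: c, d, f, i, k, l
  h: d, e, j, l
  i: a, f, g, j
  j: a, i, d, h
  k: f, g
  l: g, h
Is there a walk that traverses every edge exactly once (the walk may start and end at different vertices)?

Degrees: a:4, b:4, c:2, d:6, e:4, f:6, g:6, h:4, i:4, j:4, k:2, l:2
Odd-degree vertices: none (0 total).
The non-isolated vertices are connected and exactly 0 have odd degree, so an Eulerian trail exists.

Yes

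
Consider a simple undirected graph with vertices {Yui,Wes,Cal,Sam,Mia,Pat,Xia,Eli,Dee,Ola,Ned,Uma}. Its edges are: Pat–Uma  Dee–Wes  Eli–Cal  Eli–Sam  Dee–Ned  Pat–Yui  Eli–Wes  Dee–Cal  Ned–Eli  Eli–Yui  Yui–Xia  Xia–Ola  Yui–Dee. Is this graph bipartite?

Partition the vertices as {Mia, Pat, Xia, Eli, Dee} vs {Yui, Wes, Cal, Sam, Ola, Ned, Uma}. Each listed edge has one endpoint in each part, so the graph is bipartite.

Yes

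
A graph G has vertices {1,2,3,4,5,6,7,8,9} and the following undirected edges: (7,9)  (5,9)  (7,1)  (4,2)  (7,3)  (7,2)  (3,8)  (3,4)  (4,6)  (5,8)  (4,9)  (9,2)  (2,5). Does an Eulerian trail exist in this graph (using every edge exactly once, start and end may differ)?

No

Degrees: 1:1, 2:4, 3:3, 4:4, 5:3, 6:1, 7:4, 8:2, 9:4
Odd-degree vertices: 1, 3, 5, 6 (4 total).
With 4 odd-degree vertices (more than two), no single trail can use every edge.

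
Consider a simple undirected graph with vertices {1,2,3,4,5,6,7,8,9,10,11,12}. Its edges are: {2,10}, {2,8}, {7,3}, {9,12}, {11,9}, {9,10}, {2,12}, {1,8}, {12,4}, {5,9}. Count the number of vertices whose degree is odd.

8

Degrees: 1:1, 2:3, 3:1, 4:1, 5:1, 6:0, 7:1, 8:2, 9:4, 10:2, 11:1, 12:3
Odd-degree vertices: 1, 2, 3, 4, 5, 7, 11, 12.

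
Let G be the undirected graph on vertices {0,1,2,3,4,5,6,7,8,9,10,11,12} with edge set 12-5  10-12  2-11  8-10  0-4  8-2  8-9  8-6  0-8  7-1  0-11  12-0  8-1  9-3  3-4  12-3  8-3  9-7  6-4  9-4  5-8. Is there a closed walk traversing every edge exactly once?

Degrees: 0:4, 1:2, 2:2, 3:4, 4:4, 5:2, 6:2, 7:2, 8:8, 9:4, 10:2, 11:2, 12:4
Every vertex has even degree and the edges form a single connected piece, so an Eulerian circuit exists.

Yes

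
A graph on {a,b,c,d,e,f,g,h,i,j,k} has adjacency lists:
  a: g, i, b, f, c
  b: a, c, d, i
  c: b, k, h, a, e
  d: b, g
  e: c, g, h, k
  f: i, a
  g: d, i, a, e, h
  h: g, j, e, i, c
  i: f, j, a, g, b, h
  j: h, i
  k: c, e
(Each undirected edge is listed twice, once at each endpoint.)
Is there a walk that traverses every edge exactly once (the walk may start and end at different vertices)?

Degrees: a:5, b:4, c:5, d:2, e:4, f:2, g:5, h:5, i:6, j:2, k:2
Odd-degree vertices: a, c, g, h (4 total).
With 4 odd-degree vertices (more than two), no single trail can use every edge.

No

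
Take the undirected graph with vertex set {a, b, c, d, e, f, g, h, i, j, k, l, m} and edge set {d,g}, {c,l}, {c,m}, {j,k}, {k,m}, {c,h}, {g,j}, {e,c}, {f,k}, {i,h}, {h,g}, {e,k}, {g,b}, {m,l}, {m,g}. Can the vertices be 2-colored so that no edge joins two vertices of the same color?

c-l-m-c is an odd cycle (length 3), and a bipartite graph can contain only even cycles.

No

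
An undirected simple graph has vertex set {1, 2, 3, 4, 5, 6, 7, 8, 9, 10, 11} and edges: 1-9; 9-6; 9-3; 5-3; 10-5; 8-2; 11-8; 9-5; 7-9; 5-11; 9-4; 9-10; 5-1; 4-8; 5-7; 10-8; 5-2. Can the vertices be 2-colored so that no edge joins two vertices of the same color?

No

7-9-5-7 is an odd cycle (length 3), and a bipartite graph can contain only even cycles.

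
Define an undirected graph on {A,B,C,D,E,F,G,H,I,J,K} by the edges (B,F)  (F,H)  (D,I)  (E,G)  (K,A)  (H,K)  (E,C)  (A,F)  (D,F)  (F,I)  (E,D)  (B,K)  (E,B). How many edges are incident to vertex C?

1

Neighbors of C: E.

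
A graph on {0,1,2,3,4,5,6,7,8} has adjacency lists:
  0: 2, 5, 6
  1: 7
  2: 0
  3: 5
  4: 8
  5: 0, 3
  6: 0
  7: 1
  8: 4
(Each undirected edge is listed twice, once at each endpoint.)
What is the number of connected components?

3

Component: {1, 7}
Component: {4, 8}
Component: {0, 2, 3, 5, 6}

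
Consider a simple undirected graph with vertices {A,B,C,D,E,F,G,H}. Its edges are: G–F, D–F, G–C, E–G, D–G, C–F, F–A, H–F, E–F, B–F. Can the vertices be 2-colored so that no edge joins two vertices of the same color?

C-G-F-C is an odd cycle (length 3), and a bipartite graph can contain only even cycles.

No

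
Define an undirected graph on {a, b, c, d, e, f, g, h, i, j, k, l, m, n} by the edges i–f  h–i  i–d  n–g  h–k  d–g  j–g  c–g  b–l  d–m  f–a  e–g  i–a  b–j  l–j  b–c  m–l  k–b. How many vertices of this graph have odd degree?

6

Degrees: a:2, b:4, c:2, d:3, e:1, f:2, g:5, h:2, i:4, j:3, k:2, l:3, m:2, n:1
Odd-degree vertices: d, e, g, j, l, n.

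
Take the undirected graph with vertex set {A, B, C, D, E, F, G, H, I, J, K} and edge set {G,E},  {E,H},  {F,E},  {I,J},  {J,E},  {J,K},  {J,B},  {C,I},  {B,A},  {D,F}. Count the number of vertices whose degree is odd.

Degrees: A:1, B:2, C:1, D:1, E:4, F:2, G:1, H:1, I:2, J:4, K:1
Odd-degree vertices: A, C, D, G, H, K.

6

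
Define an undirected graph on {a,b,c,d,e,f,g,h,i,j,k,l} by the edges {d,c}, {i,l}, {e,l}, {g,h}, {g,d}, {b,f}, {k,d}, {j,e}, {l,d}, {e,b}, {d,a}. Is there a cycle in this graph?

The graph has 12 vertices, 11 edges, and 1 connected component.
Since 11 = 12 - 1, the graph is a forest and contains no cycle.

No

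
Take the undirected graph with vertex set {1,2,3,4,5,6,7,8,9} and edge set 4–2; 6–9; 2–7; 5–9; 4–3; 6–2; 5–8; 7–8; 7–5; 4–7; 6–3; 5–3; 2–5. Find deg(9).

2

Neighbors of 9: 5, 6.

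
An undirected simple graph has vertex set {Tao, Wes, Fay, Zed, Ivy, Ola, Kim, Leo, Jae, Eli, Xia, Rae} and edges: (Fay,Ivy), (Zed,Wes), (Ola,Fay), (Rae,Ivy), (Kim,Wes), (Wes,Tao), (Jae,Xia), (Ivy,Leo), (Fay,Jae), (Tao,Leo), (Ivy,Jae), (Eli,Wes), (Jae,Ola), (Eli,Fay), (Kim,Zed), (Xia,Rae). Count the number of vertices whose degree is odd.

0

Degrees: Tao:2, Wes:4, Fay:4, Zed:2, Ivy:4, Ola:2, Kim:2, Leo:2, Jae:4, Eli:2, Xia:2, Rae:2
Odd-degree vertices: none.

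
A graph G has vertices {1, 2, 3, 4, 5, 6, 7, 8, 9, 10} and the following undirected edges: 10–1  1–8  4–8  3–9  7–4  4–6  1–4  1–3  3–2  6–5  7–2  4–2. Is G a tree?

The graph has 10 vertices and 12 edges.
Connected but with 12 > 9 edges, so it has a cycle and is not a tree.

No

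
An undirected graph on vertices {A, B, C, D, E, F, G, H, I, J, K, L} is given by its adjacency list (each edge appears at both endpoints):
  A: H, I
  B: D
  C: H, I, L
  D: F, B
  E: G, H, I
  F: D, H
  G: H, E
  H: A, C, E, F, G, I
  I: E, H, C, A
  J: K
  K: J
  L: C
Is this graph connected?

No

Component: {J, K}
Component: {A, B, C, D, E, F, G, H, I, L}
No edge joins these 2 groups, so the graph is disconnected.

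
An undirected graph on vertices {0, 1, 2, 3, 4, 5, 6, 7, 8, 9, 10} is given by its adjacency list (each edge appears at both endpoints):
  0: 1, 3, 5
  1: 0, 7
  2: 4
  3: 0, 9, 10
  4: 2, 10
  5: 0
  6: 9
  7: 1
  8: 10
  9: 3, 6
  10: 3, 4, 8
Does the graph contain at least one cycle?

|V| = 11, |E| = 10, number of components = 1.
A forest on 11 vertices with 1 component has exactly 10 edges, which matches — so no cycle.

No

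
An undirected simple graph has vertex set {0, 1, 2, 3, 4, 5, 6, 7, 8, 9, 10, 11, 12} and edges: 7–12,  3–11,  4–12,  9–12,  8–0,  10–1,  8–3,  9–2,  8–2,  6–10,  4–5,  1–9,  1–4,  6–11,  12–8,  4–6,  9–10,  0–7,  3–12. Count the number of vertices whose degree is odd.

Degrees: 0:2, 1:3, 2:2, 3:3, 4:4, 5:1, 6:3, 7:2, 8:4, 9:4, 10:3, 11:2, 12:5
Odd-degree vertices: 1, 3, 5, 6, 10, 12.

6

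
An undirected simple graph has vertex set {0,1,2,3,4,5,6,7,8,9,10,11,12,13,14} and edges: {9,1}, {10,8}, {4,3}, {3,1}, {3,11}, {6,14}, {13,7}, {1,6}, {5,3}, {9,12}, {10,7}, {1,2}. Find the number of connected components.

3

Component: {0}
Component: {7, 8, 10, 13}
Component: {1, 2, 3, 4, 5, 6, 9, 11, 12, 14}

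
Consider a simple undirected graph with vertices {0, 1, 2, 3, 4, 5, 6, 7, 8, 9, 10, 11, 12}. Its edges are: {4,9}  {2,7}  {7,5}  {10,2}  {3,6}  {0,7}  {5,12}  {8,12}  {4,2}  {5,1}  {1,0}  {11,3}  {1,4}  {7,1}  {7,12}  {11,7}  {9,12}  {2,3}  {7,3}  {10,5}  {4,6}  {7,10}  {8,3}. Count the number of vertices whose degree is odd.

Degrees: 0:2, 1:4, 2:4, 3:5, 4:4, 5:4, 6:2, 7:8, 8:2, 9:2, 10:3, 11:2, 12:4
Odd-degree vertices: 3, 10.

2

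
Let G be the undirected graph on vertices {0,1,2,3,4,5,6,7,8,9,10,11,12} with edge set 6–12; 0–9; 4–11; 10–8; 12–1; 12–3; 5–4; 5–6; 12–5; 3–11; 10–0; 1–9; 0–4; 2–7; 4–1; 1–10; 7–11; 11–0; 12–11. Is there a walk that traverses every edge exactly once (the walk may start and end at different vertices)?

Degrees: 0:4, 1:4, 2:1, 3:2, 4:4, 5:3, 6:2, 7:2, 8:1, 9:2, 10:3, 11:5, 12:5
Odd-degree vertices: 2, 5, 8, 10, 11, 12 (6 total).
With 6 odd-degree vertices (more than two), no single trail can use every edge.

No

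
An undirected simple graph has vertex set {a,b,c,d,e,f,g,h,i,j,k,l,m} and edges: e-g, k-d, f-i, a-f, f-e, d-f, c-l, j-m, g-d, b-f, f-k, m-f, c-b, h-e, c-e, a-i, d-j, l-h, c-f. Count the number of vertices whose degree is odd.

Degrees: a:2, b:2, c:4, d:4, e:4, f:8, g:2, h:2, i:2, j:2, k:2, l:2, m:2
Odd-degree vertices: none.

0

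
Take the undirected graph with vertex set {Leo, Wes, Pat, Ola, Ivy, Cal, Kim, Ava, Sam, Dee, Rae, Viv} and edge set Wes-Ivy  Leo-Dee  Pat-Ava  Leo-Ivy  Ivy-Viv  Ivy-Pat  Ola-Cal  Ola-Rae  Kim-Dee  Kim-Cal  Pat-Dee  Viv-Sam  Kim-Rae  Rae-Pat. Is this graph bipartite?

Yes

Color {Ivy, Cal, Ava, Sam, Dee, Rae} black and {Leo, Wes, Pat, Ola, Kim, Viv} white. No edge joins two same-colored vertices, so the graph is bipartite.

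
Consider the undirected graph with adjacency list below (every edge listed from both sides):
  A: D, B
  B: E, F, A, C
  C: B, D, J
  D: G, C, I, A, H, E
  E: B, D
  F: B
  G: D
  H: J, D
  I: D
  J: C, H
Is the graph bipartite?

Yes

A valid 2-coloring puts {B, D, J} on one side and {A, C, E, F, G, H, I} on the other; every edge crosses between the two sides.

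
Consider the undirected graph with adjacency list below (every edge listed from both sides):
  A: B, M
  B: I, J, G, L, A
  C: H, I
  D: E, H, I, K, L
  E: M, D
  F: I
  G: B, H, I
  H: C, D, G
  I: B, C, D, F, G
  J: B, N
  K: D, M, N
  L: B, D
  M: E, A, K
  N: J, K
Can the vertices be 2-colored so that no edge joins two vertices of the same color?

The cycle I-G-B-I has length 3, which is odd, so the graph is not bipartite.

No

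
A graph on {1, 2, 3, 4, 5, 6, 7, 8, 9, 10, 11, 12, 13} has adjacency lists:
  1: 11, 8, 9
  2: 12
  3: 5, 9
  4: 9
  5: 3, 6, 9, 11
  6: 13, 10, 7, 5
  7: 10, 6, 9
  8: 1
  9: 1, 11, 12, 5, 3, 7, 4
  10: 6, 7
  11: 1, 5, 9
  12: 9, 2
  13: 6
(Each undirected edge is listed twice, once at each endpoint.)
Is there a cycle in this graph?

The graph has 13 vertices, 17 edges, and 1 connected component.
Since 17 > 13 - 1, a cycle must exist; for instance 5-6-10-7-9-5.

Yes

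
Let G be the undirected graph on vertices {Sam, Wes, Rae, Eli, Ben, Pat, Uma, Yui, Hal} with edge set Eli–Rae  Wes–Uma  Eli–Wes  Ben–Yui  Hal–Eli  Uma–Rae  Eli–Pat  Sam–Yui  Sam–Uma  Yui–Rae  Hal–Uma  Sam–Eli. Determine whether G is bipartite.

Yes

Partition the vertices as {Eli, Uma, Yui} vs {Sam, Wes, Rae, Ben, Pat, Hal}. Each listed edge has one endpoint in each part, so the graph is bipartite.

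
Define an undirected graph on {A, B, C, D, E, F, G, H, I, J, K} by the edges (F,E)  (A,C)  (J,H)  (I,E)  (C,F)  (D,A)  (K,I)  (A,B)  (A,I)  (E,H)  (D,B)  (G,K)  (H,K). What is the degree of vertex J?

1

Neighbors of J: H.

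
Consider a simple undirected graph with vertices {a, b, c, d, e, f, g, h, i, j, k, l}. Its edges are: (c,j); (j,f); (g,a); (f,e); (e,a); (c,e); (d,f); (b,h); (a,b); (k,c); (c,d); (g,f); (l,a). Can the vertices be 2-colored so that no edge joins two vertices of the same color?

Color {b, d, e, g, i, j, k, l} black and {a, c, f, h} white. No edge joins two same-colored vertices, so the graph is bipartite.

Yes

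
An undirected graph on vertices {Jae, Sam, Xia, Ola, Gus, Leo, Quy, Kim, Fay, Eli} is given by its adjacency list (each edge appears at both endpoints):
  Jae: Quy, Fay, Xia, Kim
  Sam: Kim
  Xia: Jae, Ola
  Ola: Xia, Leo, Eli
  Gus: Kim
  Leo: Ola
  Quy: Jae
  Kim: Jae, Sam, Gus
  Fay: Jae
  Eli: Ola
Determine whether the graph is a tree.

Yes

The graph has 10 vertices and 9 edges.
Connected and |E| = |V| - 1, which characterizes a tree.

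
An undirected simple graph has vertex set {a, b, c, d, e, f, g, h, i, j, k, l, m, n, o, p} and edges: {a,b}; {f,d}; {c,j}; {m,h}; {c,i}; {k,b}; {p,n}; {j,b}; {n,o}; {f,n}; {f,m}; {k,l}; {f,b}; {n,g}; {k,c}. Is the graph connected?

No

Component: {e}
Component: {a, b, c, d, f, g, h, i, j, k, l, m, n, o, p}
No edge joins these 2 groups, so the graph is disconnected.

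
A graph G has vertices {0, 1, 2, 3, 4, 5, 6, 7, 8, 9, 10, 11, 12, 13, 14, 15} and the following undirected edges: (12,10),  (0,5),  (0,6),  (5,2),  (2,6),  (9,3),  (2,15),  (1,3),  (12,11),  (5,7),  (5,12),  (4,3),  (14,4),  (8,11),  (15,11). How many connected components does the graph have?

Component: {13}
Component: {1, 3, 4, 9, 14}
Component: {0, 2, 5, 6, 7, 8, 10, 11, 12, 15}

3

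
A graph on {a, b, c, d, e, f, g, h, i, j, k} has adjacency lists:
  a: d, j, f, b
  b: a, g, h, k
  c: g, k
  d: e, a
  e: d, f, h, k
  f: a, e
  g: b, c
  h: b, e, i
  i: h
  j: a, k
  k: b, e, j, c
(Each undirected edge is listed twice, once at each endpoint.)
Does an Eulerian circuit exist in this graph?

No

Degrees: a:4, b:4, c:2, d:2, e:4, f:2, g:2, h:3, i:1, j:2, k:4
h, i have odd degree; an Eulerian circuit needs every degree to be even, so none exists.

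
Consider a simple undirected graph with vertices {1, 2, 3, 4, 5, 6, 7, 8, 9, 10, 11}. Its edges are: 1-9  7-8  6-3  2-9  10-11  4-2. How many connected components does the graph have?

Component: {5}
Component: {3, 6}
Component: {7, 8}
Component: {10, 11}
Component: {1, 2, 4, 9}

5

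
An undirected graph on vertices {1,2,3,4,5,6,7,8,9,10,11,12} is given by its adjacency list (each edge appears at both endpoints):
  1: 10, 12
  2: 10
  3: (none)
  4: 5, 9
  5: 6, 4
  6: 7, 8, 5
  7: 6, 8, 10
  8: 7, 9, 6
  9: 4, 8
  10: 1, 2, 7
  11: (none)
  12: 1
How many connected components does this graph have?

3

Component: {3}
Component: {11}
Component: {1, 2, 4, 5, 6, 7, 8, 9, 10, 12}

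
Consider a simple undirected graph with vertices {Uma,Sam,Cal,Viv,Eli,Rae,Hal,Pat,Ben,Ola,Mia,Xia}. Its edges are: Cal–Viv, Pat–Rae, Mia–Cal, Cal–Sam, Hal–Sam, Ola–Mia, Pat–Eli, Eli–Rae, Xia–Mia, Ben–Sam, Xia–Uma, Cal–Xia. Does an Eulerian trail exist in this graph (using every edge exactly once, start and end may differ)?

Degrees: Uma:1, Sam:3, Cal:4, Viv:1, Eli:2, Rae:2, Hal:1, Pat:2, Ben:1, Ola:1, Mia:3, Xia:3
Odd-degree vertices: Uma, Sam, Viv, Hal, Ben, Ola, Mia, Xia (8 total).
An Eulerian trail requires 0 or 2 odd-degree vertices; here there are 8.

No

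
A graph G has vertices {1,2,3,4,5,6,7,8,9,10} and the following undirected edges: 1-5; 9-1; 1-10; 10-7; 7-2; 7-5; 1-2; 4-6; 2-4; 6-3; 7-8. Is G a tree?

No

|V| = 10, |E| = 11.
Connected but with 11 > 9 edges, so it has a cycle and is not a tree.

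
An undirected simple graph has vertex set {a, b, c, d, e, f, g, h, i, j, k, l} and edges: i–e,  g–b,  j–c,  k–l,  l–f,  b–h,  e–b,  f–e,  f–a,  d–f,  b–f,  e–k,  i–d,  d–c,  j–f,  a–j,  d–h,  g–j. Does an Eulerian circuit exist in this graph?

Yes

Degrees: a:2, b:4, c:2, d:4, e:4, f:6, g:2, h:2, i:2, j:4, k:2, l:2
Every vertex has even degree and the edges form a single connected piece, so an Eulerian circuit exists.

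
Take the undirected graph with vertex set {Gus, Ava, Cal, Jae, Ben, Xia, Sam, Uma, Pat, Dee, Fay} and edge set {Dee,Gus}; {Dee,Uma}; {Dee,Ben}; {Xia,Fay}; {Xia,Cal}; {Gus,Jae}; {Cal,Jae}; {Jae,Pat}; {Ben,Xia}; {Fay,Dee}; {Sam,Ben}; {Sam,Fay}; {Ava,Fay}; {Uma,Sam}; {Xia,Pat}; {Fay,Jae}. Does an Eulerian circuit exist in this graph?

No

Degrees: Gus:2, Ava:1, Cal:2, Jae:4, Ben:3, Xia:4, Sam:3, Uma:2, Pat:2, Dee:4, Fay:5
Ava, Ben, Sam, Fay have odd degree; an Eulerian circuit needs every degree to be even, so none exists.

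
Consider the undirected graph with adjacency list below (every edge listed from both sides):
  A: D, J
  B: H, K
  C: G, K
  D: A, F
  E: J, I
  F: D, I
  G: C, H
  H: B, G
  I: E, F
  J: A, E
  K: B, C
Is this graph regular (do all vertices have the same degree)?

Yes

Degrees: A:2, B:2, C:2, D:2, E:2, F:2, G:2, H:2, I:2, J:2, K:2
All degrees equal 2; the graph is regular.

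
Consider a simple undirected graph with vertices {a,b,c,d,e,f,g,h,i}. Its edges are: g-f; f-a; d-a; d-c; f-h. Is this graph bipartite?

Yes

Color {b, d, e, f, i} black and {a, c, g, h} white. No edge joins two same-colored vertices, so the graph is bipartite.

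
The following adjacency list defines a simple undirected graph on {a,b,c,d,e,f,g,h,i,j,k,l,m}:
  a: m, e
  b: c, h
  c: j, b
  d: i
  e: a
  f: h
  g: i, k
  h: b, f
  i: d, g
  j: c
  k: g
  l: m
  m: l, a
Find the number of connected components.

Component: {a, e, l, m}
Component: {d, g, i, k}
Component: {b, c, f, h, j}

3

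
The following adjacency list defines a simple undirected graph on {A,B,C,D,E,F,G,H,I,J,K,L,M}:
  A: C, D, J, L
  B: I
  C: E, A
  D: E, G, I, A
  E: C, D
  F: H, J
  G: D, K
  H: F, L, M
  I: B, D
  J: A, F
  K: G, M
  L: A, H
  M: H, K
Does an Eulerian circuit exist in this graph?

No

Degrees: A:4, B:1, C:2, D:4, E:2, F:2, G:2, H:3, I:2, J:2, K:2, L:2, M:2
B, H have odd degree; an Eulerian circuit needs every degree to be even, so none exists.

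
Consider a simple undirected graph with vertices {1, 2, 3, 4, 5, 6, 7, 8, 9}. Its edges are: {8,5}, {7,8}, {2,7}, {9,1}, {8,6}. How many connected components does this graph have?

4

Component: {3}
Component: {4}
Component: {1, 9}
Component: {2, 5, 6, 7, 8}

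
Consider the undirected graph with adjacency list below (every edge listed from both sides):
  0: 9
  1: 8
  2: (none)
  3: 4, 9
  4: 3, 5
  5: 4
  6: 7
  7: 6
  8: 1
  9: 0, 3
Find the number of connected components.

Component: {2}
Component: {1, 8}
Component: {6, 7}
Component: {0, 3, 4, 5, 9}

4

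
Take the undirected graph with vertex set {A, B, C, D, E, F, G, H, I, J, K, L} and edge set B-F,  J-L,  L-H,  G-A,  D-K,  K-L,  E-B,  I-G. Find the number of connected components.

Component: {C}
Component: {A, G, I}
Component: {B, E, F}
Component: {D, H, J, K, L}

4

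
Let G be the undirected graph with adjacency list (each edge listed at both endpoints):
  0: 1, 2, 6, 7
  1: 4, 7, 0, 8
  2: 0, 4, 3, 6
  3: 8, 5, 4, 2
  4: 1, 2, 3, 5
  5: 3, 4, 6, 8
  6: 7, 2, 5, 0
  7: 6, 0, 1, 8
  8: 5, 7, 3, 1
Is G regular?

Yes

Degrees: 0:4, 1:4, 2:4, 3:4, 4:4, 5:4, 6:4, 7:4, 8:4
All degrees equal 4; the graph is regular.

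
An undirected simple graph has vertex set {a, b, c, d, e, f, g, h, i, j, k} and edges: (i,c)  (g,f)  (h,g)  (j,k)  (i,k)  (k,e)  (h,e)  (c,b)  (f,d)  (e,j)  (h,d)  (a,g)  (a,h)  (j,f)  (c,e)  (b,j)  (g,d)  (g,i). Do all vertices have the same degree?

Degrees: a:2, b:2, c:3, d:3, e:4, f:3, g:5, h:4, i:3, j:4, k:3
Degrees are not all equal (e.g. deg(a)=2 but deg(g)=5); not regular.

No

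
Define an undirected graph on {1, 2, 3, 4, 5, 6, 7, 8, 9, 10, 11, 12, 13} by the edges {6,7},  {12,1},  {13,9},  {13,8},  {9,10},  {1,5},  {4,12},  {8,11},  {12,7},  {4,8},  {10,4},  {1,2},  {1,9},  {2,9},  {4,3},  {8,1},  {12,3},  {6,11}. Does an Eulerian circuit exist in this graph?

No

Degrees: 1:5, 2:2, 3:2, 4:4, 5:1, 6:2, 7:2, 8:4, 9:4, 10:2, 11:2, 12:4, 13:2
1, 5 have odd degree; an Eulerian circuit needs every degree to be even, so none exists.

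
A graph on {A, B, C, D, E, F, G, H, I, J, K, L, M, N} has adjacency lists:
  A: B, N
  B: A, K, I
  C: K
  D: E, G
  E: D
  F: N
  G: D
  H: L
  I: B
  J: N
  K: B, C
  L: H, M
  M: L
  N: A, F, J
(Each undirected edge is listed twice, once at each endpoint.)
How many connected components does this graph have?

3

Component: {D, E, G}
Component: {H, L, M}
Component: {A, B, C, F, I, J, K, N}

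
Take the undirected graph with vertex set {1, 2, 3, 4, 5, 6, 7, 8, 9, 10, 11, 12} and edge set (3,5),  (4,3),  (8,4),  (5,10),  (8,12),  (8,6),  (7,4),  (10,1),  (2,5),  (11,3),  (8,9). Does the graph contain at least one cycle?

|V| = 12, |E| = 11, number of components = 1.
Since 11 = 12 - 1, the graph is a forest and contains no cycle.

No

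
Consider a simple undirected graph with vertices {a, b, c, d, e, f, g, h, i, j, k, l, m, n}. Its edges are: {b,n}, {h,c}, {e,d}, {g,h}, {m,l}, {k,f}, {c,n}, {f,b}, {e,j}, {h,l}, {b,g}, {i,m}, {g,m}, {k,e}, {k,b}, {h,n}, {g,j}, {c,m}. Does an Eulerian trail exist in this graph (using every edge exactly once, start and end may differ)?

No

Degrees: a:0, b:4, c:3, d:1, e:3, f:2, g:4, h:4, i:1, j:2, k:3, l:2, m:4, n:3
Odd-degree vertices: c, d, e, i, k, n (6 total).
With 6 odd-degree vertices (more than two), no single trail can use every edge.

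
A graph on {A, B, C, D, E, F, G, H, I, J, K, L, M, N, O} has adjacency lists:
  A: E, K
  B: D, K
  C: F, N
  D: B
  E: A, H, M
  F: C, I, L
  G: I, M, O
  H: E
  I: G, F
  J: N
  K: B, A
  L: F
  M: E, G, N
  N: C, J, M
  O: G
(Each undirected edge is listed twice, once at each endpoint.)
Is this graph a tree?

The graph has 15 vertices and 15 edges.
Connected but with 15 > 14 edges, so it has a cycle and is not a tree.

No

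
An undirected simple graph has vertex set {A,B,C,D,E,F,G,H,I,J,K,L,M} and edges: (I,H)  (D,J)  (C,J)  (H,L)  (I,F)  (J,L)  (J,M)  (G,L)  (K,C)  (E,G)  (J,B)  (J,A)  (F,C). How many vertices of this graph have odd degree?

8

Degrees: A:1, B:1, C:3, D:1, E:1, F:2, G:2, H:2, I:2, J:6, K:1, L:3, M:1
Odd-degree vertices: A, B, C, D, E, K, L, M.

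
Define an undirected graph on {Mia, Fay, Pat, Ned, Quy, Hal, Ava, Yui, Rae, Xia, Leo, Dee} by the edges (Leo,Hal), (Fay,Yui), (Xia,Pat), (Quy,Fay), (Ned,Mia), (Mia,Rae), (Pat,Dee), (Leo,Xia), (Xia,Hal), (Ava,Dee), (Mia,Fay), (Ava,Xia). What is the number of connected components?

2

Component: {Mia, Fay, Ned, Quy, Yui, Rae}
Component: {Pat, Hal, Ava, Xia, Leo, Dee}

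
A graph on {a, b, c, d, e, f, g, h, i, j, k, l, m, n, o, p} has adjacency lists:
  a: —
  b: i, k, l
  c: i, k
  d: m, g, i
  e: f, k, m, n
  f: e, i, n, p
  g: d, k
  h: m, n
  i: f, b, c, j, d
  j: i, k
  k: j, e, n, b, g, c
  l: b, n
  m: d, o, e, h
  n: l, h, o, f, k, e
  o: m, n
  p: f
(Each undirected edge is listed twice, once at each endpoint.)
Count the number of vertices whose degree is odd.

4

Degrees: a:0, b:3, c:2, d:3, e:4, f:4, g:2, h:2, i:5, j:2, k:6, l:2, m:4, n:6, o:2, p:1
Odd-degree vertices: b, d, i, p.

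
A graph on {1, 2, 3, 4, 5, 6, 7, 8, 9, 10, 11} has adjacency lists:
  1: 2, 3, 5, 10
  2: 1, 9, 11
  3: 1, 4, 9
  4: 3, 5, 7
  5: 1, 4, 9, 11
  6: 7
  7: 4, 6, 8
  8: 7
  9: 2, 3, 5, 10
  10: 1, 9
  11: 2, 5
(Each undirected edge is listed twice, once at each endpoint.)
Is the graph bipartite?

Partition the vertices as {2, 3, 5, 7, 10} vs {1, 4, 6, 8, 9, 11}. Each listed edge has one endpoint in each part, so the graph is bipartite.

Yes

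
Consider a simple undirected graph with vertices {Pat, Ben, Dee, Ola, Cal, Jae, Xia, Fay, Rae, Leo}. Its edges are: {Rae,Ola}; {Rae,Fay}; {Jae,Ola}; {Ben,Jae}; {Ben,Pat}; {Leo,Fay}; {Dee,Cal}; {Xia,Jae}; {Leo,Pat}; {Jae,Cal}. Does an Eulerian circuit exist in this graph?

Degrees: Pat:2, Ben:2, Dee:1, Ola:2, Cal:2, Jae:4, Xia:1, Fay:2, Rae:2, Leo:2
Dee, Xia have odd degree; an Eulerian circuit needs every degree to be even, so none exists.

No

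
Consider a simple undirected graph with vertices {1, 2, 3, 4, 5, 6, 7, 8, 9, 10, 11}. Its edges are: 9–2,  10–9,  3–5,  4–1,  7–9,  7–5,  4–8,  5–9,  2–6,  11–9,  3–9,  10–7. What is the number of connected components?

Component: {1, 4, 8}
Component: {2, 3, 5, 6, 7, 9, 10, 11}

2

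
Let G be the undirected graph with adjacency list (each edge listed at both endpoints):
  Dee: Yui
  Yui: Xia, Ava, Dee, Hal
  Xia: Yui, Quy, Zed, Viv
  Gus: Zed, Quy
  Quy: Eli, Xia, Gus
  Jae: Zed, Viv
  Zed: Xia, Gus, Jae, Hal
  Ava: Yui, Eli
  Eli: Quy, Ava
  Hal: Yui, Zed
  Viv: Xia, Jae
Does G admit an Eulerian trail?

Yes

Degrees: Dee:1, Yui:4, Xia:4, Gus:2, Quy:3, Jae:2, Zed:4, Ava:2, Eli:2, Hal:2, Viv:2
Odd-degree vertices: Dee, Quy (2 total).
With 2 odd-degree vertices and all edges in one connected piece, an Eulerian trail exists (from Dee to Quy).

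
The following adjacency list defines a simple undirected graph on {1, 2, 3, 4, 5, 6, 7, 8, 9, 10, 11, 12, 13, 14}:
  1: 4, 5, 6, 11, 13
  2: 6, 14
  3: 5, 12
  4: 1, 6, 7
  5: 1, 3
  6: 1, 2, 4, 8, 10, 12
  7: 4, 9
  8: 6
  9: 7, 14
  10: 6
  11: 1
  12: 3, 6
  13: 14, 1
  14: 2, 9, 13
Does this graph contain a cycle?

Yes

The graph has 14 vertices, 17 edges, and 1 connected component.
Since 17 > 14 - 1, a cycle must exist; for instance 1-13-14-9-7-4-1.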